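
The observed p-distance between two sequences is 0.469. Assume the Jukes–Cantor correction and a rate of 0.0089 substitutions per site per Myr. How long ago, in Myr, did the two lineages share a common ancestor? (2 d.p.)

d = −(3/4) ln(1 − 4p/3) = −0.75 ln(1 − 0.625333) = −0.75 ln(0.374667)
  = −0.75 × (-0.981718) = 0.736289 substitutions/site.
Under a molecular clock d = 2μt, so t = d/(2μ) = 0.736289 / (2 × 0.0089) = 41.36 Myr.

41.36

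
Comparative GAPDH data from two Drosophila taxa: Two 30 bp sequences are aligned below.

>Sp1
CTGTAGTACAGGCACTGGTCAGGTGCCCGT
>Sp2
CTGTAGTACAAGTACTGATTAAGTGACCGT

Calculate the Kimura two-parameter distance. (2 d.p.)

0.25

Of 30 sites, 5 differences are transitions and 1 are transversions, so P = 5/30 ≈ 0.166667 and Q = 1/30 ≈ 0.033333.
Under the Kimura two-parameter model, d = −½ ln(1 − 2P − Q) − ¼ ln(1 − 2Q).
1 − 2P − Q = 0.633333, giving −½ ln(0.633333) = 0.228379.
1 − 2Q = 0.933334, giving −¼ ln(0.933334) = 0.017248.
d = 0.228379 + 0.017248 = 0.245627.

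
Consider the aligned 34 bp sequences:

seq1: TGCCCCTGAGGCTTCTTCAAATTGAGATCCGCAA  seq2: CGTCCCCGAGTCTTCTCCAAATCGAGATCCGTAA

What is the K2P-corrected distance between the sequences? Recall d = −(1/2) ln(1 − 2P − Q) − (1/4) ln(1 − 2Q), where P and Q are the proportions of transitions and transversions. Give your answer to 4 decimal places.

Of 34 sites, 6 differences are transitions and 1 are transversions, so P = 6/34 ≈ 0.176471 and Q = 1/34 ≈ 0.029412.
Under the Kimura two-parameter model, d = −½ ln(1 − 2P − Q) − ¼ ln(1 − 2Q).
1 − 2P − Q = 0.617646, giving −½ ln(0.617646) = 0.240920.
1 − 2Q = 0.941176, giving −¼ ln(0.941176) = 0.015156.
d = 0.240920 + 0.015156 = 0.256076.

0.2561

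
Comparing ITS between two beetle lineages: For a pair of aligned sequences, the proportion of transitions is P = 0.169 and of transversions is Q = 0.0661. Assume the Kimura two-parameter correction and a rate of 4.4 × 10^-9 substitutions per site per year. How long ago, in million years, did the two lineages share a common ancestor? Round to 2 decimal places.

Under the Kimura two-parameter model, d = −½ ln(1 − 2P − Q) − ¼ ln(1 − 2Q).
1 − 2P − Q = 0.5959, giving −½ ln(0.5959) = 0.258841.
1 − 2Q = 0.8678, giving −¼ ln(0.8678) = 0.035449.
d = 0.258841 + 0.035449 = 0.294290.
Under a molecular clock d = 2μt, so t = d/(2μ) = 0.294290 / (2 × 4.4 × 10^-9) = 33.44 million years.

33.44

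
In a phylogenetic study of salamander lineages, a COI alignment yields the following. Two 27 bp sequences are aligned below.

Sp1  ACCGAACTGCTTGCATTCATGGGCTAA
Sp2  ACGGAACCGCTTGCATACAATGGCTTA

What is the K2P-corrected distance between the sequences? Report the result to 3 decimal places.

Of 27 sites, 1 differences are transitions and 5 are transversions, so P = 1/27 ≈ 0.037037 and Q = 5/27 ≈ 0.185185.
Under the Kimura two-parameter model, d = −½ ln(1 − 2P − Q) − ¼ ln(1 − 2Q).
1 − 2P − Q = 0.740741, giving −½ ln(0.740741) = 0.150052.
1 − 2Q = 0.62963, giving −¼ ln(0.62963) = 0.115656.
d = 0.150052 + 0.115656 = 0.265708.

0.266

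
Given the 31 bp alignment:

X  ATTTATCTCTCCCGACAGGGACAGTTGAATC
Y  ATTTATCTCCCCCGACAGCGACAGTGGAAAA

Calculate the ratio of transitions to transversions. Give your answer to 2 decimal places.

0.25

Transitions are A↔G and C↔T; transversions are all other mismatches.
Transitions: 1. Transversions: 4.
R = 1/4 = 0.25.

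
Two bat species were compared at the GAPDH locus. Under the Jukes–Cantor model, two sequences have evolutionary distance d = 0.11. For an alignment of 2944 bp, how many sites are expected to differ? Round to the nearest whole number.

Invert JC69: p = (3/4)(1 − e^(−4d/3)) = 0.75 × (1 − e^(-0.146667)) = 0.75 × (1 − 0.863582) = 0.102314.
Expected differing sites = pL ≈ 0.102314 × 2944 = 301.212416 ≈ 301.

301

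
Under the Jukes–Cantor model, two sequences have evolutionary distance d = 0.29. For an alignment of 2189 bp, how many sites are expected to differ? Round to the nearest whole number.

Invert JC69: p = (3/4)(1 − e^(−4d/3)) = 0.75 × (1 − e^(-0.386667)) = 0.75 × (1 − 0.679317) = 0.240512.
Expected differing sites = pL ≈ 0.240512 × 2189 = 526.480768 ≈ 526.

526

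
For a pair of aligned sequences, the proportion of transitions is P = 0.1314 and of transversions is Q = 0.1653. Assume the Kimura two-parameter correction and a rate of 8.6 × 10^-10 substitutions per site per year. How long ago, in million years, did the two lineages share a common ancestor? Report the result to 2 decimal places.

Under the Kimura two-parameter model, d = −½ ln(1 − 2P − Q) − ¼ ln(1 − 2Q).
1 − 2P − Q = 0.5719, giving −½ ln(0.5719) = 0.279396.
1 − 2Q = 0.6694, giving −¼ ln(0.6694) = 0.100343.
d = 0.279396 + 0.100343 = 0.379739.
Under a molecular clock d = 2μt, so t = d/(2μ) = 0.379739 / (2 × 8.6 × 10^-10) = 220.78 million years.

220.78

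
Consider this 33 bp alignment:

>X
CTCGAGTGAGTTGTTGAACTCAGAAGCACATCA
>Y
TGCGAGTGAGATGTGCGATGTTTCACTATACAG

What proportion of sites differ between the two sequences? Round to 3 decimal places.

0.545

The sequences differ at 18 of 33 positions.
p = 18/33 = 0.545454… ≈ 0.545 (to 3 d.p.).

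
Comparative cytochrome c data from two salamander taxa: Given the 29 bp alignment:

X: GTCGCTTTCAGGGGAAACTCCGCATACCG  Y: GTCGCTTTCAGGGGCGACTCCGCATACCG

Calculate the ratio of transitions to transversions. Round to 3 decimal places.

1.000

Transitions are A↔G and C↔T; transversions are all other mismatches.
Transitions: 1. Transversions: 1.
R = 1/1 = 1.000.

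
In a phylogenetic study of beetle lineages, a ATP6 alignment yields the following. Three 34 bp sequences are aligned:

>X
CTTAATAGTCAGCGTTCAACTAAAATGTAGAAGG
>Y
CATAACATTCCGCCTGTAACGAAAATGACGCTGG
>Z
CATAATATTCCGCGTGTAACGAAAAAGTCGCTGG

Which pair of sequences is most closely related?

Y and Z

X–Y: 12/34 differ, p = 0.353, d = 0.477.
X–Z: 10/34 differ, p = 0.294, d = 0.373.
Y–Z: 4/34 differ, p = 0.118, d = 0.128.
The smallest distance is between Y and Z.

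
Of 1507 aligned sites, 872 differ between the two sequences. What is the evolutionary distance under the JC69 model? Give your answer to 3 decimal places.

p = 872/1507 ≈ 0.578633.
d = −(3/4) ln(1 − 4p/3) = −0.75 ln(1 − 0.771511) = −0.75 ln(0.228489)
  = −0.75 × (-1.476267) = 1.107200 substitutions/site.

1.107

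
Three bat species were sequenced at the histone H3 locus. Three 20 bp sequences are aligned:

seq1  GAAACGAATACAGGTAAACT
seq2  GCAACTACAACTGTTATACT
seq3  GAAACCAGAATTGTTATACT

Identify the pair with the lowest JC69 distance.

seq1–seq2: 7/20 differ, p = 0.350, d = 0.471.
seq1–seq3: 7/20 differ, p = 0.350, d = 0.471.
seq2–seq3: 4/20 differ, p = 0.200, d = 0.233.
The smallest distance is between seq2 and seq3.

seq2 and seq3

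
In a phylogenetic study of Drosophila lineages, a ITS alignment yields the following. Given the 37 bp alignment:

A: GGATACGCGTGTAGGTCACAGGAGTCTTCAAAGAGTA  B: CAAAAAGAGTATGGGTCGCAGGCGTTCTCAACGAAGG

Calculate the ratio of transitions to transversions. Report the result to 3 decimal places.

Transitions are A↔G and C↔T; transversions are all other mismatches.
Transitions: 8. Transversions: 7.
R = 8/7 = 1.142857… ≈ 1.143 (to 3 d.p.).

1.143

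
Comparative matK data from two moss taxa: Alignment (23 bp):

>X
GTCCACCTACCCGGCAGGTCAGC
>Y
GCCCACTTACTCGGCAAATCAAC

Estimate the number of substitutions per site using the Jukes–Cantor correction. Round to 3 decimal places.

The sequences differ at 6 of 23 sites (2, 7, 11, 17, 18, 22), so p = 6/23 ≈ 0.26087.
d = −(3/4) ln(1 − 4p/3) = −0.75 ln(1 − 0.347827) = −0.75 ln(0.652173)
  = −0.75 × (-0.427445) = 0.320584 substitutions/site.

0.321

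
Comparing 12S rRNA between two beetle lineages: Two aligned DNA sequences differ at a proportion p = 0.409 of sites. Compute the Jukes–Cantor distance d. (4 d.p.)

0.5911

d = −(3/4) ln(1 − 4p/3) = −0.75 ln(1 − 0.545333) = −0.75 ln(0.454667)
  = −0.75 × (-0.788190) = 0.591143 substitutions/site.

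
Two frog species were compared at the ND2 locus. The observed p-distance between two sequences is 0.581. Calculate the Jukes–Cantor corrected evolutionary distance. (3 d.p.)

d = −(3/4) ln(1 − 4p/3) = −0.75 ln(1 − 0.774667) = −0.75 ln(0.225333)
  = −0.75 × (-1.490176) = 1.117632 substitutions/site.

1.118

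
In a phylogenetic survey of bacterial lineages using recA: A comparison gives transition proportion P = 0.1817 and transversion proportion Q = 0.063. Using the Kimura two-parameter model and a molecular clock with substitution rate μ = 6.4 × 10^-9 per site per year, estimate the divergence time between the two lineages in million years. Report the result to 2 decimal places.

Under the Kimura two-parameter model, d = −½ ln(1 − 2P − Q) − ¼ ln(1 − 2Q).
1 − 2P − Q = 0.5736, giving −½ ln(0.5736) = 0.277911.
1 − 2Q = 0.874, giving −¼ ln(0.874) = 0.033669.
d = 0.277911 + 0.033669 = 0.311580.
Under a molecular clock d = 2μt, so t = d/(2μ) = 0.311580 / (2 × 6.4 × 10^-9) = 24.34 million years.

24.34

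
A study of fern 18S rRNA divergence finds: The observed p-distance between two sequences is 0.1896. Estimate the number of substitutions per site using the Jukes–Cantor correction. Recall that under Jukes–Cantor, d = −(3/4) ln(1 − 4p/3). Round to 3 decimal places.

d = −(3/4) ln(1 − 4p/3) = −0.75 ln(1 − 0.2528) = −0.75 ln(0.7472)
  = −0.75 × (-0.291422) = 0.218567 substitutions/site.

0.219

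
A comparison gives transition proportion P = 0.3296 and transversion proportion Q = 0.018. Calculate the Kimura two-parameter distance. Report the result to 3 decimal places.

0.575

Under the Kimura two-parameter model, d = −½ ln(1 − 2P − Q) − ¼ ln(1 − 2Q).
1 − 2P − Q = 0.3228, giving −½ ln(0.3228) = 0.565361.
1 − 2Q = 0.964, giving −¼ ln(0.964) = 0.009166.
d = 0.565361 + 0.009166 = 0.574527.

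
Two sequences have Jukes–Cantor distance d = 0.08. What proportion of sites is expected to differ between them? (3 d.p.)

p = (3/4)(1 − e^(−4d/3)) = 0.75 × (1 − e^(-0.106667)) = 0.75 × (1 − 0.898825) = 0.075881.

0.076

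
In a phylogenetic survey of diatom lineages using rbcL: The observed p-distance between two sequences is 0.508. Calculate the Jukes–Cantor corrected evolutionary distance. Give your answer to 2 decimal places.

d = −(3/4) ln(1 − 4p/3) = −0.75 ln(1 − 0.677333) = −0.75 ln(0.322667)
  = −0.75 × (-1.131134) = 0.848351 substitutions/site.

0.85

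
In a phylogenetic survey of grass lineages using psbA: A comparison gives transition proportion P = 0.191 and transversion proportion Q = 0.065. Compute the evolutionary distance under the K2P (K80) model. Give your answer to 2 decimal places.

Under the Kimura two-parameter model, d = −½ ln(1 − 2P − Q) − ¼ ln(1 − 2Q).
1 − 2P − Q = 0.553, giving −½ ln(0.553) = 0.296199.
1 − 2Q = 0.87, giving −¼ ln(0.87) = 0.034816.
d = 0.296199 + 0.034816 = 0.331015.

0.33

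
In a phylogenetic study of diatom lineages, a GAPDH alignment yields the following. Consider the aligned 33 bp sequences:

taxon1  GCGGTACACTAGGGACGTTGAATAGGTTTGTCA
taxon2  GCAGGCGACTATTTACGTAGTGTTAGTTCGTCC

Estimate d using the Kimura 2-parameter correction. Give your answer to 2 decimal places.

Of 33 sites, 4 differences are transitions and 10 are transversions, so P = 4/33 ≈ 0.121212 and Q = 10/33 ≈ 0.30303.
Under the Kimura two-parameter model, d = −½ ln(1 − 2P − Q) − ¼ ln(1 − 2Q).
1 − 2P − Q = 0.454546, giving −½ ln(0.454546) = 0.394228.
1 − 2Q = 0.39394, giving −¼ ln(0.39394) = 0.232889.
d = 0.394228 + 0.232889 = 0.627117.

0.63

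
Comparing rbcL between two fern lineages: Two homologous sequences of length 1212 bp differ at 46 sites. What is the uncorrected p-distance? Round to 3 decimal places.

p = 46/1212 = 0.037953… ≈ 0.038 (to 3 d.p.).

0.038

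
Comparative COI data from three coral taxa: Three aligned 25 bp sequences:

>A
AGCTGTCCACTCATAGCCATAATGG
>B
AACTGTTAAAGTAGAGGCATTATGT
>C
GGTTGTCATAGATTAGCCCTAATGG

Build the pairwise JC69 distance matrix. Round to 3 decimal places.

d(A,B) = 0.572, d(A,C) = 0.490, d(B,C) = 0.766

A–B: 10/25 sites differ → p = 0.4, d = −0.75 ln(1 − 0.533333) = 0.571605 ≈ 0.572.
A–C: 9/25 sites differ → p = 0.36, d = −0.75 ln(1 − 0.48) = 0.490445 ≈ 0.490.
B–C: 12/25 sites differ → p = 0.48, d = −0.75 ln(1 − 0.64) = 0.766238 ≈ 0.766.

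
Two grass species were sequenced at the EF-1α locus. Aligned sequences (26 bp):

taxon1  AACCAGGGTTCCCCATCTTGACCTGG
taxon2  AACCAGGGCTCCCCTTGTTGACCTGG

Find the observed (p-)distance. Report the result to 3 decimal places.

The sequences differ at 3 of 26 positions (sites 9, 15, 17).
p = 3/26 = 0.115384… ≈ 0.115 (to 3 d.p.).

0.115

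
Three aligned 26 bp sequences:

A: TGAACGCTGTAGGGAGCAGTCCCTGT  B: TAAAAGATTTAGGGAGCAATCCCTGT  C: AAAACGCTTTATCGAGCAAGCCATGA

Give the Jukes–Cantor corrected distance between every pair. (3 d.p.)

d(A,B) = 0.222, d(A,C) = 0.464, d(B,C) = 0.396

A–B: 5/26 sites differ → p ≈ 0.192308, d = −0.75 ln(1 − 0.256411) = 0.222200 ≈ 0.222.
A–C: 9/26 sites differ → p ≈ 0.346154, d = −0.75 ln(1 − 0.461539) = 0.464280 ≈ 0.464.
B–C: 8/26 sites differ → p ≈ 0.307692, d = −0.75 ln(1 − 0.410256) = 0.396050 ≈ 0.396.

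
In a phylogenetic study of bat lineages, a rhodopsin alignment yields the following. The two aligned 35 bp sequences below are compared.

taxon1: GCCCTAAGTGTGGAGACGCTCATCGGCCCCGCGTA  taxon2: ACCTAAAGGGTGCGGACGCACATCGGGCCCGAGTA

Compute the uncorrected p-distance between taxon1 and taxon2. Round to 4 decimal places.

The sequences differ at 9 of 35 positions (sites 1, 4, 5, 9, 13, 14, 20, 27, 32).
p = 9/35 = 0.257142… ≈ 0.2571 (to 4 d.p.).

0.2571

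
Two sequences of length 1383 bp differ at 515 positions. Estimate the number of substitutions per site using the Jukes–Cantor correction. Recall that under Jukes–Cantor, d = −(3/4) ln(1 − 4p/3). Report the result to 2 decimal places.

0.51

p = 515/1383 ≈ 0.372379.
d = −(3/4) ln(1 − 4p/3) = −0.75 ln(1 − 0.496505) = −0.75 ln(0.503495)
  = −0.75 × (-0.686181) = 0.514636 substitutions/site.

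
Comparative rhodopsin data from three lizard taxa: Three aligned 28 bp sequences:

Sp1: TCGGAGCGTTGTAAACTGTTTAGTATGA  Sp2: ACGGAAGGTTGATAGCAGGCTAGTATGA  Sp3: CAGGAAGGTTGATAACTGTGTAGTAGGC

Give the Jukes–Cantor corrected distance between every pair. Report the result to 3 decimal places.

Sp1–Sp2: 9/28 sites differ → p ≈ 0.321429, d = −0.75 ln(1 − 0.428572) = 0.419713 ≈ 0.420.
Sp1–Sp3: 9/28 sites differ → p ≈ 0.321429, d = −0.75 ln(1 − 0.428572) = 0.419713 ≈ 0.420.
Sp2–Sp3: 8/28 sites differ → p ≈ 0.285714, d = −0.75 ln(1 − 0.380952) = 0.359679 ≈ 0.360.

d(Sp1,Sp2) = 0.420, d(Sp1,Sp3) = 0.420, d(Sp2,Sp3) = 0.360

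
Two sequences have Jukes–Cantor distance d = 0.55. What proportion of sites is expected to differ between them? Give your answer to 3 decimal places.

p = (3/4)(1 − e^(−4d/3)) = 0.75 × (1 − e^(-0.733333)) = 0.75 × (1 − 0.480305) = 0.389771.

0.390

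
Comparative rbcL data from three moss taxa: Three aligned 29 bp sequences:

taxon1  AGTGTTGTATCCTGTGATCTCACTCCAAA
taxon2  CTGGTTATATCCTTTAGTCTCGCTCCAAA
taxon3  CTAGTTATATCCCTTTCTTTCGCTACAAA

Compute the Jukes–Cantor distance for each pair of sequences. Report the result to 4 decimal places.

d(taxon1,taxon2) = 0.3439, d(taxon1,taxon3) = 0.5285, d(taxon2,taxon3) = 0.2421

taxon1–taxon2: 8/29 sites differ → p ≈ 0.275862, d = −0.75 ln(1 − 0.367816) = 0.343931 ≈ 0.3439.
taxon1–taxon3: 11/29 sites differ → p ≈ 0.37931, d = −0.75 ln(1 − 0.505747) = 0.528531 ≈ 0.5285.
taxon2–taxon3: 6/29 sites differ → p ≈ 0.206897, d = −0.75 ln(1 − 0.275863) = 0.242081 ≈ 0.2421.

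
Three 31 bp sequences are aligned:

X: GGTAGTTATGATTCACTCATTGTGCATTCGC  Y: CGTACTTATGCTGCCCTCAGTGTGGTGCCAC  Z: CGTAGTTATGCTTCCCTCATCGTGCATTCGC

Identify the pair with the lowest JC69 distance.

X and Z

X–Y: 11/31 differ, p = 0.355, d = 0.481.
X–Z: 4/31 differ, p = 0.129, d = 0.142.
Y–Z: 9/31 differ, p = 0.290, d = 0.367.
The smallest distance is between X and Z.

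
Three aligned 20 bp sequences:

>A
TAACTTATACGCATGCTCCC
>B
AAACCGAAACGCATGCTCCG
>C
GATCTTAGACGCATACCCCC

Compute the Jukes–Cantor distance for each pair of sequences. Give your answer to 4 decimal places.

d(A,B) = 0.3041, d(A,C) = 0.3041, d(B,C) = 0.5716

A–B: 5/20 sites differ → p = 0.25, d = −0.75 ln(1 − 0.333333) = 0.304098 ≈ 0.3041.
A–C: 5/20 sites differ → p = 0.25, d = −0.75 ln(1 − 0.333333) = 0.304098 ≈ 0.3041.
B–C: 8/20 sites differ → p = 0.4, d = −0.75 ln(1 − 0.533333) = 0.571605 ≈ 0.5716.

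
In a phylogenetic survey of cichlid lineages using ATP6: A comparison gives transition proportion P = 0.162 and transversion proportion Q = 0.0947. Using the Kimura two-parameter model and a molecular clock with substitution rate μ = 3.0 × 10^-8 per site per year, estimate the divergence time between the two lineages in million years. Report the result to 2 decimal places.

Under the Kimura two-parameter model, d = −½ ln(1 − 2P − Q) − ¼ ln(1 − 2Q).
1 − 2P − Q = 0.5813, giving −½ ln(0.5813) = 0.271244.
1 − 2Q = 0.8106, giving −¼ ln(0.8106) = 0.052495.
d = 0.271244 + 0.052495 = 0.323739.
Under a molecular clock d = 2μt, so t = d/(2μ) = 0.323739 / (2 × 3.0 × 10^-8) = 5.40 million years.

5.40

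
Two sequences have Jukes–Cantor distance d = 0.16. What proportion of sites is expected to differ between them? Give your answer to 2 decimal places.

0.14

p = (3/4)(1 − e^(−4d/3)) = 0.75 × (1 − e^(-0.213333)) = 0.75 × (1 − 0.807887) = 0.144085.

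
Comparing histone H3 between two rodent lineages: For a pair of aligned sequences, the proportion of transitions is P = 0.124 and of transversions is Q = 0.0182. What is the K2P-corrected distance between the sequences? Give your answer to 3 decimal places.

Under the Kimura two-parameter model, d = −½ ln(1 − 2P − Q) − ¼ ln(1 − 2Q).
1 − 2P − Q = 0.7338, giving −½ ln(0.7338) = 0.154759.
1 − 2Q = 0.9636, giving −¼ ln(0.9636) = 0.009270.
d = 0.154759 + 0.009270 = 0.164029.

0.164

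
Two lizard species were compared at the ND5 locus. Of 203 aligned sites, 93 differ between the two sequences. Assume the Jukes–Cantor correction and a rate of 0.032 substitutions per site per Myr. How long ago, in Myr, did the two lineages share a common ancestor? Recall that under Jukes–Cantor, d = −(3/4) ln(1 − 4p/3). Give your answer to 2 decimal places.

p = 93/203 ≈ 0.458128.
d = −(3/4) ln(1 − 4p/3) = −0.75 ln(1 − 0.610837) = −0.75 ln(0.389163)
  = −0.75 × (-0.943757) = 0.707818 substitutions/site.
Under a molecular clock d = 2μt, so t = d/(2μ) = 0.707818 / (2 × 0.032) = 11.06 Myr.

11.06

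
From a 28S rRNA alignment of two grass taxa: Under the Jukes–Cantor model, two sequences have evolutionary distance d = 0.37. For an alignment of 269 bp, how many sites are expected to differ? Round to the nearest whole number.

79

Invert JC69: p = (3/4)(1 − e^(−4d/3)) = 0.75 × (1 − e^(-0.493333)) = 0.75 × (1 − 0.610588) = 0.292059.
Expected differing sites = pL ≈ 0.292059 × 269 = 78.563871 ≈ 79.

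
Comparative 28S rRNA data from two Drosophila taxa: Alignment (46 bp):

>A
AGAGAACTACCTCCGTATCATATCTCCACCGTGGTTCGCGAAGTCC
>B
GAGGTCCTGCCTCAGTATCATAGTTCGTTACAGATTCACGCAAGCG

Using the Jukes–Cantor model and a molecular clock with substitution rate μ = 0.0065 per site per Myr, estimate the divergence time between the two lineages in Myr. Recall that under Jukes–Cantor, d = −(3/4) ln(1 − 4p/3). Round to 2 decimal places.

54.13

The sequences differ at 21 of 46 sites, so p = 21/46 ≈ 0.456522.
d = −(3/4) ln(1 − 4p/3) = −0.75 ln(1 − 0.608696) = −0.75 ln(0.391304)
  = −0.75 × (-0.938271) = 0.703703 substitutions/site.
Under a molecular clock d = 2μt, so t = d/(2μ) = 0.703703 / (2 × 0.0065) = 54.13 Myr.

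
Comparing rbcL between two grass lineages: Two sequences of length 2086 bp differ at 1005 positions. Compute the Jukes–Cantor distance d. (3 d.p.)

p = 1005/2086 ≈ 0.481783.
d = −(3/4) ln(1 − 4p/3) = −0.75 ln(1 − 0.642377) = −0.75 ln(0.357623)
  = −0.75 × (-1.028276) = 0.771207 substitutions/site.

0.771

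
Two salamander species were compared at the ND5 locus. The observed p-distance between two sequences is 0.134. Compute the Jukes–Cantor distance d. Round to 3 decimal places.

d = −(3/4) ln(1 − 4p/3) = −0.75 ln(1 − 0.178667) = −0.75 ln(0.821333)
  = −0.75 × (-0.196827) = 0.147620 substitutions/site.

0.148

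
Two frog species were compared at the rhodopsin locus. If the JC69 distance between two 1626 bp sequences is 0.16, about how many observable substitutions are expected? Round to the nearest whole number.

234

Invert JC69: p = (3/4)(1 − e^(−4d/3)) = 0.75 × (1 − e^(-0.213333)) = 0.75 × (1 − 0.807887) = 0.144085.
Expected differing sites = pL ≈ 0.144085 × 1626 = 234.28221 ≈ 234.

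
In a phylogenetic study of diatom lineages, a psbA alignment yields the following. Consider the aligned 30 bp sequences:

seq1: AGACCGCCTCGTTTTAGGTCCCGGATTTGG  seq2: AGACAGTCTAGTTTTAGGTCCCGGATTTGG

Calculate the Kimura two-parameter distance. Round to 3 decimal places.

Of 30 sites, 1 differences are transitions and 2 are transversions, so P = 1/30 ≈ 0.033333 and Q = 2/30 ≈ 0.066667.
Under the Kimura two-parameter model, d = −½ ln(1 − 2P − Q) − ¼ ln(1 − 2Q).
1 − 2P − Q = 0.866667, giving −½ ln(0.866667) = 0.071550.
1 − 2Q = 0.866666, giving −¼ ln(0.866666) = 0.035775.
d = 0.071550 + 0.035775 = 0.107325.

0.107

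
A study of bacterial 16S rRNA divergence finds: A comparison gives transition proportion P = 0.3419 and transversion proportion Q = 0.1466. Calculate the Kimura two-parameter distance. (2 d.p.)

Under the Kimura two-parameter model, d = −½ ln(1 − 2P − Q) − ¼ ln(1 − 2Q).
1 − 2P − Q = 0.1696, giving −½ ln(0.1696) = 0.887156.
1 − 2Q = 0.7068, giving −¼ ln(0.7068) = 0.086752.
d = 0.887156 + 0.086752 = 0.973908.

0.97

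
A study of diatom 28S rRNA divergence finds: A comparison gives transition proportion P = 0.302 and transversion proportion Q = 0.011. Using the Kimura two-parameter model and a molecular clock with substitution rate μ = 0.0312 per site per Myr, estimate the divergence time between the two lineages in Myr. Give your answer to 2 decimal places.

Under the Kimura two-parameter model, d = −½ ln(1 − 2P − Q) − ¼ ln(1 − 2Q).
1 − 2P − Q = 0.385, giving −½ ln(0.385) = 0.477256.
1 − 2Q = 0.978, giving −¼ ln(0.978) = 0.005561.
d = 0.477256 + 0.005561 = 0.482817.
Under a molecular clock d = 2μt, so t = d/(2μ) = 0.482817 / (2 × 0.0312) = 7.74 Myr.

7.74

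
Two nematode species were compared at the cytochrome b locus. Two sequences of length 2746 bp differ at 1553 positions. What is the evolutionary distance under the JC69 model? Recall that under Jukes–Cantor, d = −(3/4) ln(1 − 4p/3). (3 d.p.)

p = 1553/2746 ≈ 0.56555.
d = −(3/4) ln(1 − 4p/3) = −0.75 ln(1 − 0.754067) = −0.75 ln(0.245933)
  = −0.75 × (-1.402696) = 1.052022 substitutions/site.

1.052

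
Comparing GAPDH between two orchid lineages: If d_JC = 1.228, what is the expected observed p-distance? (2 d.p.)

0.60

p = (3/4)(1 − e^(−4d/3)) = 0.75 × (1 − e^(-1.637333)) = 0.75 × (1 − 0.194498) = 0.604127.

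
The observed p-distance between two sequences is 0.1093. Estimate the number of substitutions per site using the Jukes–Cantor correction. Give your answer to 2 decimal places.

0.12

d = −(3/4) ln(1 − 4p/3) = −0.75 ln(1 − 0.145733) = −0.75 ln(0.854267)
  = −0.75 × (-0.157511) = 0.118133 substitutions/site.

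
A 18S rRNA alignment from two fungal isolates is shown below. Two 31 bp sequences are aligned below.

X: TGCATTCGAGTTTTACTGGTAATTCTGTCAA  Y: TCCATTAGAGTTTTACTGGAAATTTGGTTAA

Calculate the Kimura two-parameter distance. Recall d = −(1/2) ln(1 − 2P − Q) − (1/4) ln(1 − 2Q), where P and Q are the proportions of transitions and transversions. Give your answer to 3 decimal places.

0.224

Of 31 sites, 2 differences are transitions and 4 are transversions, so P = 2/31 ≈ 0.064516 and Q = 4/31 ≈ 0.129032.
Under the Kimura two-parameter model, d = −½ ln(1 − 2P − Q) − ¼ ln(1 − 2Q).
1 − 2P − Q = 0.741936, giving −½ ln(0.741936) = 0.149246.
1 − 2Q = 0.741936, giving −¼ ln(0.741936) = 0.074623.
d = 0.149246 + 0.074623 = 0.223869.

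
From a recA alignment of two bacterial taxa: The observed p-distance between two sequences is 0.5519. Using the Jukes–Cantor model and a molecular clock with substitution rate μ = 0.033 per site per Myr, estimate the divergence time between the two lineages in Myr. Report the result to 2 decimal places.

d = −(3/4) ln(1 − 4p/3) = −0.75 ln(1 − 0.735867) = −0.75 ln(0.264133)
  = −0.75 × (-1.331303) = 0.998477 substitutions/site.
Under a molecular clock d = 2μt, so t = d/(2μ) = 0.998477 / (2 × 0.033) = 15.13 Myr.

15.13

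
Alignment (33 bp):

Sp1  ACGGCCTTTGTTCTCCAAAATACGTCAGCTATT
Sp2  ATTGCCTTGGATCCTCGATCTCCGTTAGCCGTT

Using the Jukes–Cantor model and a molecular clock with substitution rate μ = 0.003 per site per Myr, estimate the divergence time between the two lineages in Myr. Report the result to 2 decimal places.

The sequences differ at 13 of 33 sites, so p = 13/33 ≈ 0.393939.
d = −(3/4) ln(1 − 4p/3) = −0.75 ln(1 − 0.525252) = −0.75 ln(0.474748)
  = −0.75 × (-0.744971) = 0.558728 substitutions/site.
Under a molecular clock d = 2μt, so t = d/(2μ) = 0.558728 / (2 × 0.003) = 93.12 Myr.

93.12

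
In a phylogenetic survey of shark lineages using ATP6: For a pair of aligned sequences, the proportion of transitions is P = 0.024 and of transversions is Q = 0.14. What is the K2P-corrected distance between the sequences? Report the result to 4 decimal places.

Under the Kimura two-parameter model, d = −½ ln(1 − 2P − Q) − ¼ ln(1 − 2Q).
1 − 2P − Q = 0.812, giving −½ ln(0.812) = 0.104127.
1 − 2Q = 0.72, giving −¼ ln(0.72) = 0.082126.
d = 0.104127 + 0.082126 = 0.186253.

0.1863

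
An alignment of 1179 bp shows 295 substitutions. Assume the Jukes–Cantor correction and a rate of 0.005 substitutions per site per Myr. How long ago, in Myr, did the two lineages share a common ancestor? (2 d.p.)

p = 295/1179 ≈ 0.250212.
d = −(3/4) ln(1 − 4p/3) = −0.75 ln(1 − 0.333616) = −0.75 ln(0.666384)
  = −0.75 × (-0.405889) = 0.304417 substitutions/site.
Under a molecular clock d = 2μt, so t = d/(2μ) = 0.304417 / (2 × 0.005) = 30.44 Myr.

30.44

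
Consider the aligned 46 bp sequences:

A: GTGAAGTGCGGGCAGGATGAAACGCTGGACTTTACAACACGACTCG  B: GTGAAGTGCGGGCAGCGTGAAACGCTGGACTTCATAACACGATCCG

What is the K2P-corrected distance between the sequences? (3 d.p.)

0.148

Of 46 sites, 5 differences are transitions and 1 are transversions, so P = 5/46 ≈ 0.108696 and Q = 1/46 ≈ 0.021739.
Under the Kimura two-parameter model, d = −½ ln(1 − 2P − Q) − ¼ ln(1 − 2Q).
1 − 2P − Q = 0.760869, giving −½ ln(0.760869) = 0.136647.
1 − 2Q = 0.956522, giving −¼ ln(0.956522) = 0.011113.
d = 0.136647 + 0.011113 = 0.147760.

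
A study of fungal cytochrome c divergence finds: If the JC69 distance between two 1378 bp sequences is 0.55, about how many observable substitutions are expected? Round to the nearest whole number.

Invert JC69: p = (3/4)(1 − e^(−4d/3)) = 0.75 × (1 − e^(-0.733333)) = 0.75 × (1 − 0.480305) = 0.389771.
Expected differing sites = pL ≈ 0.389771 × 1378 = 537.104438 ≈ 537.

537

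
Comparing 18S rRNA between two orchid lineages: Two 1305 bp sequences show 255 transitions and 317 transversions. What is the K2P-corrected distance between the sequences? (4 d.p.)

P = 255/1305 ≈ 0.195402 and Q = 317/1305 ≈ 0.242912.
Under the Kimura two-parameter model, d = −½ ln(1 − 2P − Q) − ¼ ln(1 − 2Q).
1 − 2P − Q = 0.366284, giving −½ ln(0.366284) = 0.502173.
1 − 2Q = 0.514176, giving −¼ ln(0.514176) = 0.166297.
d = 0.502173 + 0.166297 = 0.668470.

0.6685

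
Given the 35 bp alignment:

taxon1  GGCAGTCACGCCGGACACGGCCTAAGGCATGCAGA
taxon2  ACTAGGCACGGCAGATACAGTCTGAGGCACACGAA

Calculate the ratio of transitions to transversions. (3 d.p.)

3.667

Transitions are A↔G and C↔T; transversions are all other mismatches.
Transitions: 11. Transversions: 3.
R = 11/3 = 3.666666… ≈ 3.667 (to 3 d.p.).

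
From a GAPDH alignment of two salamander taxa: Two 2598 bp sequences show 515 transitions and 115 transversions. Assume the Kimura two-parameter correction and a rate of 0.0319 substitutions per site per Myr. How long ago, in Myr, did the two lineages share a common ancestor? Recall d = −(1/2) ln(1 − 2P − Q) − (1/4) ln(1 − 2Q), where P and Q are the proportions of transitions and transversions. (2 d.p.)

P = 515/2598 ≈ 0.198229 and Q = 115/2598 ≈ 0.044265.
Under the Kimura two-parameter model, d = −½ ln(1 − 2P − Q) − ¼ ln(1 − 2Q).
1 − 2P − Q = 0.559277, giving −½ ln(0.559277) = 0.290555.
1 − 2Q = 0.91147, giving −¼ ln(0.91147) = 0.023174.
d = 0.290555 + 0.023174 = 0.313729.
Under a molecular clock d = 2μt, so t = d/(2μ) = 0.313729 / (2 × 0.0319) = 4.92 Myr.

4.92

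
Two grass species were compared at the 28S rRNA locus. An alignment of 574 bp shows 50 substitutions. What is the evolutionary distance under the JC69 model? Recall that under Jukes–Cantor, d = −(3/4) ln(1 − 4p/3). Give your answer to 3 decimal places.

0.093

p = 50/574 ≈ 0.087108.
d = −(3/4) ln(1 − 4p/3) = −0.75 ln(1 − 0.116144) = −0.75 ln(0.883856)
  = −0.75 × (-0.123461) = 0.092596 substitutions/site.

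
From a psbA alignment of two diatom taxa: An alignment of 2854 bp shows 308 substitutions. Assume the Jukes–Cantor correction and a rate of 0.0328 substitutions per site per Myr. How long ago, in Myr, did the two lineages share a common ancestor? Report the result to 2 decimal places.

1.78

p = 308/2854 ≈ 0.107919.
d = −(3/4) ln(1 − 4p/3) = −0.75 ln(1 − 0.143892) = −0.75 ln(0.856108)
  = −0.75 × (-0.155359) = 0.116519 substitutions/site.
Under a molecular clock d = 2μt, so t = d/(2μ) = 0.116519 / (2 × 0.0328) = 1.78 Myr.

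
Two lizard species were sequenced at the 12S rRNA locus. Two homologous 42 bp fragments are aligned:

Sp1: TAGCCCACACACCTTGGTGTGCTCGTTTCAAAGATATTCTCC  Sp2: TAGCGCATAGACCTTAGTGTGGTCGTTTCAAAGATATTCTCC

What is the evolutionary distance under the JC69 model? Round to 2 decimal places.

The sequences differ at 5 of 42 sites (5, 8, 10, 16, 22), so p = 5/42 ≈ 0.119048.
d = −(3/4) ln(1 − 4p/3) = −0.75 ln(1 − 0.158731) = −0.75 ln(0.841269)
  = −0.75 × (-0.172844) = 0.129633 substitutions/site.

0.13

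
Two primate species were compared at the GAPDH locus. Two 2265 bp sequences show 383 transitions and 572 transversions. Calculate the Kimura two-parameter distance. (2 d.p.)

0.62

P = 383/2265 ≈ 0.169095 and Q = 572/2265 ≈ 0.252539.
Under the Kimura two-parameter model, d = −½ ln(1 − 2P − Q) − ¼ ln(1 − 2Q).
1 − 2P − Q = 0.409271, giving −½ ln(0.409271) = 0.446689.
1 − 2Q = 0.494922, giving −¼ ln(0.494922) = 0.175839.
d = 0.446689 + 0.175839 = 0.622528.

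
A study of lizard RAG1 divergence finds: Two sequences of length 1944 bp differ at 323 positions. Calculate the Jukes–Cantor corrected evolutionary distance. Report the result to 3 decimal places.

p = 323/1944 ≈ 0.166152.
d = −(3/4) ln(1 − 4p/3) = −0.75 ln(1 − 0.221536) = −0.75 ln(0.778464)
  = −0.75 × (-0.250433) = 0.187825 substitutions/site.

0.188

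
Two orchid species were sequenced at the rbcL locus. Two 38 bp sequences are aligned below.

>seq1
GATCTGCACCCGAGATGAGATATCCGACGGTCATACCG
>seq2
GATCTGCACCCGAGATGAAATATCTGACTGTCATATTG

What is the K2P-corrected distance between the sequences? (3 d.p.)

Of 38 sites, 4 differences are transitions and 1 are transversions, so P = 4/38 ≈ 0.105263 and Q = 1/38 ≈ 0.026316.
Under the Kimura two-parameter model, d = −½ ln(1 − 2P − Q) − ¼ ln(1 − 2Q).
1 − 2P − Q = 0.763158, giving −½ ln(0.763158) = 0.135145.
1 − 2Q = 0.947368, giving −¼ ln(0.947368) = 0.013517.
d = 0.135145 + 0.013517 = 0.148662.

0.149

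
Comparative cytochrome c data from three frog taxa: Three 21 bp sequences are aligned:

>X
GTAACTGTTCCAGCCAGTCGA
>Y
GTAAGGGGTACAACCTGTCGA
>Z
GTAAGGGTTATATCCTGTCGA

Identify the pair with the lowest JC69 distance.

Y and Z

X–Y: 6/21 differ, p = 0.286, d = 0.360.
X–Z: 6/21 differ, p = 0.286, d = 0.360.
Y–Z: 3/21 differ, p = 0.143, d = 0.158.
The smallest distance is between Y and Z.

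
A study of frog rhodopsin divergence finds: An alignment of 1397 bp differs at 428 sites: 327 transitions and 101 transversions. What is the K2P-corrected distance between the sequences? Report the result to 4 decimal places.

0.4278

P = 327/1397 ≈ 0.234073 and Q = 101/1397 ≈ 0.072298.
Under the Kimura two-parameter model, d = −½ ln(1 − 2P − Q) − ¼ ln(1 − 2Q).
1 − 2P − Q = 0.459556, giving −½ ln(0.459556) = 0.388747.
1 − 2Q = 0.855404, giving −¼ ln(0.855404) = 0.039045.
d = 0.388747 + 0.039045 = 0.427792.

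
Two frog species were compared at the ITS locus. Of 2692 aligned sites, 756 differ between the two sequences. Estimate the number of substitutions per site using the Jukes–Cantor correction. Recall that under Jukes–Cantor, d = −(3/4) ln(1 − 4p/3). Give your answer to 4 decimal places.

p = 756/2692 ≈ 0.280832.
d = −(3/4) ln(1 − 4p/3) = −0.75 ln(1 − 0.374443) = −0.75 ln(0.625557)
  = −0.75 × (-0.469113) = 0.351835 substitutions/site.

0.3518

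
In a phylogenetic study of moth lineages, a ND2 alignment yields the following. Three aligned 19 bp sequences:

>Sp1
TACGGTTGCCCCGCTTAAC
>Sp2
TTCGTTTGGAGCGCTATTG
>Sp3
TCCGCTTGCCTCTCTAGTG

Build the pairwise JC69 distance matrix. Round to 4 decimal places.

d(Sp1,Sp2) = 0.7489, d(Sp1,Sp3) = 0.6181, d(Sp2,Sp3) = 0.5068

Sp1–Sp2: 9/19 sites differ → p ≈ 0.473684, d = −0.75 ln(1 − 0.631579) = 0.748897 ≈ 0.7489.
Sp1–Sp3: 8/19 sites differ → p ≈ 0.421053, d = −0.75 ln(1 − 0.561404) = 0.618132 ≈ 0.6181.
Sp2–Sp3: 7/19 sites differ → p ≈ 0.368421, d = −0.75 ln(1 − 0.491228) = 0.506816 ≈ 0.5068.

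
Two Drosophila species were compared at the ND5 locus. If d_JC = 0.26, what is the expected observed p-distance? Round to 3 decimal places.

0.220

p = (3/4)(1 − e^(−4d/3)) = 0.75 × (1 − e^(-0.346667)) = 0.75 × (1 − 0.707041) = 0.219719.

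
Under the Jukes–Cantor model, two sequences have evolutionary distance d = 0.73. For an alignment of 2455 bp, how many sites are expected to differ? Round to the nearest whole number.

Invert JC69: p = (3/4)(1 − e^(−4d/3)) = 0.75 × (1 − e^(-0.973333)) = 0.75 × (1 − 0.377822) = 0.466634.
Expected differing sites = pL ≈ 0.466634 × 2455 = 1145.58647 ≈ 1146.

1146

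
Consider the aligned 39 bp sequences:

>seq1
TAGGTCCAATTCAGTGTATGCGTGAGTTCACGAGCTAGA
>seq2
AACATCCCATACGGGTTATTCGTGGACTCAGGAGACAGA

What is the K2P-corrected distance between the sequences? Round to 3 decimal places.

Of 39 sites, 6 differences are transitions and 9 are transversions, so P = 6/39 ≈ 0.153846 and Q = 9/39 ≈ 0.230769.
Under the Kimura two-parameter model, d = −½ ln(1 − 2P − Q) − ¼ ln(1 − 2Q).
1 − 2P − Q = 0.461539, giving −½ ln(0.461539) = 0.386594.
1 − 2Q = 0.538462, giving −¼ ln(0.538462) = 0.154760.
d = 0.386594 + 0.154760 = 0.541354.

0.541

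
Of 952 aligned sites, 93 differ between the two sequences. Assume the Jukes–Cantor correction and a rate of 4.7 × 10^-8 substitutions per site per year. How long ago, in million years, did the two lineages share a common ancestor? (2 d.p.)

p = 93/952 ≈ 0.097689.
d = −(3/4) ln(1 − 4p/3) = −0.75 ln(1 − 0.130252) = −0.75 ln(0.869748)
  = −0.75 × (-0.139552) = 0.104664 substitutions/site.
Under a molecular clock d = 2μt, so t = d/(2μ) = 0.104664 / (2 × 4.7 × 10^-8) = 1.11 million years.

1.11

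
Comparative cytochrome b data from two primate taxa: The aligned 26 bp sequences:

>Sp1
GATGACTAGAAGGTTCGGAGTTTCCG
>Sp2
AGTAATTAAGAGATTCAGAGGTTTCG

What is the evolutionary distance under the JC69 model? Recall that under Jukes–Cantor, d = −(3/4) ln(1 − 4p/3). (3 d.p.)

0.539

The sequences differ at 10 of 26 sites (1, 2, 4, 6, 9, 10, 13, 17, 21, 24), so p = 10/26 ≈ 0.384615.
d = −(3/4) ln(1 − 4p/3) = −0.75 ln(1 − 0.51282) = −0.75 ln(0.48718)
  = −0.75 × (-0.719122) = 0.539342 substitutions/site.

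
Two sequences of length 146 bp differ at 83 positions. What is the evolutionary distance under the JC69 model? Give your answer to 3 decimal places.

p = 83/146 ≈ 0.568493.
d = −(3/4) ln(1 − 4p/3) = −0.75 ln(1 − 0.757991) = −0.75 ln(0.242009)
  = −0.75 × (-1.418780) = 1.064085 substitutions/site.

1.064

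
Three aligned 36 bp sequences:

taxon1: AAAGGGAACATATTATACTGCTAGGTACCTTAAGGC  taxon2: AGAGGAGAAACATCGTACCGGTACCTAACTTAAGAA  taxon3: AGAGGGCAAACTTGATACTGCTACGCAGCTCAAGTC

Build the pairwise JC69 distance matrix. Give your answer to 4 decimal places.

taxon1–taxon2: 14/36 sites differ → p ≈ 0.388889, d = −0.75 ln(1 − 0.518519) = 0.548166 ≈ 0.5482.
taxon1–taxon3: 11/36 sites differ → p ≈ 0.305556, d = −0.75 ln(1 − 0.407408) = 0.392437 ≈ 0.3924.
taxon2–taxon3: 13/36 sites differ → p ≈ 0.361111, d = −0.75 ln(1 − 0.481481) = 0.492584 ≈ 0.4926.

d(taxon1,taxon2) = 0.5482, d(taxon1,taxon3) = 0.3924, d(taxon2,taxon3) = 0.4926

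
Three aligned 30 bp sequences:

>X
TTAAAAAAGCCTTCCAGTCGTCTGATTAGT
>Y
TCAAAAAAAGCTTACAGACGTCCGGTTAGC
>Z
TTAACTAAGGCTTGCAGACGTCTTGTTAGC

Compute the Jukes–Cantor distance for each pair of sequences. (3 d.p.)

d(X,Y) = 0.330, d(X,Z) = 0.330, d(Y,Z) = 0.280

X–Y: 8/30 sites differ → p ≈ 0.266667, d = −0.75 ln(1 − 0.355556) = 0.329526 ≈ 0.330.
X–Z: 8/30 sites differ → p ≈ 0.266667, d = −0.75 ln(1 − 0.355556) = 0.329526 ≈ 0.330.
Y–Z: 7/30 sites differ → p ≈ 0.233333, d = −0.75 ln(1 − 0.311111) = 0.279506 ≈ 0.280.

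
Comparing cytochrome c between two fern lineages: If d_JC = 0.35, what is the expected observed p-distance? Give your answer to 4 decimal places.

0.2797

p = (3/4)(1 − e^(−4d/3)) = 0.75 × (1 − e^(-0.466667)) = 0.75 × (1 − 0.627089) = 0.279683.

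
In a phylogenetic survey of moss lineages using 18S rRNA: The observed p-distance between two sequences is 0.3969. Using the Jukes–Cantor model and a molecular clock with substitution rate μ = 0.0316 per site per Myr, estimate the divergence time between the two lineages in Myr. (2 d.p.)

d = −(3/4) ln(1 − 4p/3) = −0.75 ln(1 − 0.5292) = −0.75 ln(0.4708)
  = −0.75 × (-0.753322) = 0.564992 substitutions/site.
Under a molecular clock d = 2μt, so t = d/(2μ) = 0.564992 / (2 × 0.0316) = 8.94 Myr.

8.94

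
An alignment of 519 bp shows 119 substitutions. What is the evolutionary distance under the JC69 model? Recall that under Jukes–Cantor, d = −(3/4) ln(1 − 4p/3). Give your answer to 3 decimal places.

0.274

p = 119/519 ≈ 0.229287.
d = −(3/4) ln(1 − 4p/3) = −0.75 ln(1 − 0.305716) = −0.75 ln(0.694284)
  = −0.75 × (-0.364874) = 0.273656 substitutions/site.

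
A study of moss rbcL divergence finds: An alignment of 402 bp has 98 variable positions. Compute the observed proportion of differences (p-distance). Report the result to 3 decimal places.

0.244

p = 98/402 = 0.243781… ≈ 0.244 (to 3 d.p.).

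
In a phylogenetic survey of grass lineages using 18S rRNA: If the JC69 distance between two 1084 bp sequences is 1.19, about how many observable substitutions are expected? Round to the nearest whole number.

647

Invert JC69: p = (3/4)(1 − e^(−4d/3)) = 0.75 × (1 − e^(-1.586667)) = 0.75 × (1 − 0.204606) = 0.596546.
Expected differing sites = pL ≈ 0.596546 × 1084 = 646.655864 ≈ 647.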